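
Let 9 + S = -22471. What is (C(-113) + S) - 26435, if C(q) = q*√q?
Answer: -48915 - 113*I*√113 ≈ -48915.0 - 1201.2*I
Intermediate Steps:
S = -22480 (S = -9 - 22471 = -22480)
C(q) = q^(3/2)
(C(-113) + S) - 26435 = ((-113)^(3/2) - 22480) - 26435 = (-113*I*√113 - 22480) - 26435 = (-22480 - 113*I*√113) - 26435 = -48915 - 113*I*√113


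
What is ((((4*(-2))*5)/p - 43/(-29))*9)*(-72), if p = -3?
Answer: -278424/29 ≈ -9600.8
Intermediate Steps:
((((4*(-2))*5)/p - 43/(-29))*9)*(-72) = ((((4*(-2))*5)/(-3) - 43/(-29))*9)*(-72) = ((-8*5*(-⅓) - 43*(-1/29))*9)*(-72) = ((-40*(-⅓) + 43/29)*9)*(-72) = ((40/3 + 43/29)*9)*(-72) = ((1289/87)*9)*(-72) = (3867/29)*(-72) = -278424/29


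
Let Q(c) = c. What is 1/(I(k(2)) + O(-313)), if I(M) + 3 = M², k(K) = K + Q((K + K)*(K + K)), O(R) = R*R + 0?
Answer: 1/98290 ≈ 1.0174e-5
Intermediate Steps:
O(R) = R² (O(R) = R² + 0 = R²)
k(K) = K + 4*K² (k(K) = K + (K + K)*(K + K) = K + (2*K)*(2*K) = K + 4*K²)
I(M) = -3 + M²
1/(I(k(2)) + O(-313)) = 1/((-3 + (2*(1 + 4*2))²) + (-313)²) = 1/((-3 + (2*(1 + 8))²) + 97969) = 1/((-3 + (2*9)²) + 97969) = 1/((-3 + 18²) + 97969) = 1/((-3 + 324) + 97969) = 1/(321 + 97969) = 1/98290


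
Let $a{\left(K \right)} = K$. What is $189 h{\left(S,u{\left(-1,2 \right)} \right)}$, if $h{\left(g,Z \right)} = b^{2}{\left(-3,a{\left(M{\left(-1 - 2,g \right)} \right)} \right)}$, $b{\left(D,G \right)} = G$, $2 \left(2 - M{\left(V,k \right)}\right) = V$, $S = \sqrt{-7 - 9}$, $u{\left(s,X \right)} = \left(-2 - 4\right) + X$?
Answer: $\frac{9261}{4} \approx 2315.3$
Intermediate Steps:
$u{\left(s,X \right)} = -6 + X$
$S = 4 i$ ($S = \sqrt{-16} = 4 i \approx 4.0 i$)
$M{\left(V,k \right)} = 2 - \frac{V}{2}$
$h{\left(g,Z \right)} = \frac{49}{4}$ ($h{\left(g,Z \right)} = \left(2 - \frac{-1 - 2}{2}\right)^{2} = \left(2 - - \frac{3}{2}\right)^{2} = \left(2 + \frac{3}{2}\right)^{2} = \left(\frac{7}{2}\right)^{2} = \frac{49}{4}$)
$189 h{\left(S,u{\left(-1,2 \right)} \right)} = 189 \cdot \frac{49}{4} = \frac{9261}{4}$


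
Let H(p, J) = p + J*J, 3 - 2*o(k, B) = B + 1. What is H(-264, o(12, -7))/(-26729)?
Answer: 975/106916 ≈ 0.0091193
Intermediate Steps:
o(k, B) = 1 - B/2 (o(k, B) = 3/2 - (B + 1)/2 = 3/2 - (1 + B)/2 = 3/2 + (-1/2 - B/2) = 1 - B/2)
H(p, J) = p + J**2
H(-264, o(12, -7))/(-26729) = (-264 + (1 - 1/2*(-7))**2)/(-26729) = (-264 + (1 + 7/2)**2)*(-1/26729) = (-264 + (9/2)**2)*(-1/26729) = (-264 + 81/4)*(-1/26729) = -975/4*(-1/26729) = 975/106916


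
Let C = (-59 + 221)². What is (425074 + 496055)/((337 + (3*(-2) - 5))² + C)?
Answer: 921129/132520 ≈ 6.9509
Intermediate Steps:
C = 26244 (C = 162² = 26244)
(425074 + 496055)/((337 + (3*(-2) - 5))² + C) = (425074 + 496055)/((337 + (3*(-2) - 5))² + 26244) = 921129/((337 + (-6 - 5))² + 26244) = 921129/((337 - 11)² + 26244) = 921129/(326² + 26244) = 921129/(106276 + 26244) = 921129/132520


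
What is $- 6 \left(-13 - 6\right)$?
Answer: $114$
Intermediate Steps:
$- 6 \left(-13 - 6\right) = \left(-6\right) \left(-19\right) = 114$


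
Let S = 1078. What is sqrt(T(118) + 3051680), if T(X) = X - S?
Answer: 4*sqrt(190670) ≈ 1746.6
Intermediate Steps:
T(X) = -1078 + X (T(X) = X - 1*1078 = X - 1078 = -1078 + X)
sqrt(T(118) + 3051680) = sqrt((-1078 + 118) + 3051680) = sqrt(-960 + 3051680) = sqrt(3050720) = 4*sqrt(190670)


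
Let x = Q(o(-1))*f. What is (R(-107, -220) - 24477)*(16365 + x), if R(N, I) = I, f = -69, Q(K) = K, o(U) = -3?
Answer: -409278684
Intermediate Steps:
x = 207 (x = -3*(-69) = 207)
(R(-107, -220) - 24477)*(16365 + x) = (-220 - 24477)*(16365 + 207) = -24697*16572 = -409278684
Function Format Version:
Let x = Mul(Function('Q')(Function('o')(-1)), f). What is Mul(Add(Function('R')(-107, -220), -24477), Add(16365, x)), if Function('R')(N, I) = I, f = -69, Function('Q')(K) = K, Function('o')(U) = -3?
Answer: -409278684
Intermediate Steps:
x = 207 (x = Mul(-3, -69) = 207)
Mul(Add(Function('R')(-107, -220), -24477), Add(16365, x)) = Mul(Add(-220, -24477), Add(16365, 207)) = Mul(-24697, 16572) = -409278684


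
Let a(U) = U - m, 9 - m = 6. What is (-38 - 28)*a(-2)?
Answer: 330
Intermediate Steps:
m = 3 (m = 9 - 1*6 = 9 - 6 = 3)
a(U) = -3 + U (a(U) = U - 1*3 = U - 3 = -3 + U)
(-38 - 28)*a(-2) = (-38 - 28)*(-3 - 2) = -66*(-5) = 330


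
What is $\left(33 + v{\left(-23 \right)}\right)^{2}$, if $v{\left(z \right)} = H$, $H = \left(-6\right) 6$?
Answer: $9$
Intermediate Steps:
$H = -36$
$v{\left(z \right)} = -36$
$\left(33 + v{\left(-23 \right)}\right)^{2} = \left(33 - 36\right)^{2} = \left(-3\right)^{2} = 9$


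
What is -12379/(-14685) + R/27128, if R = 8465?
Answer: 460126037/398374680 ≈ 1.1550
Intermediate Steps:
-12379/(-14685) + R/27128 = -12379/(-14685) + 8465/27128 = -12379*(-1/14685) + 8465*(1/27128) = 12379/14685 + 8465/27128 = 460126037/398374680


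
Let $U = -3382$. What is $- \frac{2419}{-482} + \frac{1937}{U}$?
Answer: $\frac{1811856}{407531} \approx 4.4459$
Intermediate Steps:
$- \frac{2419}{-482} + \frac{1937}{U} = - \frac{2419}{-482} + \frac{1937}{-3382} = \left(-2419\right) \left(- \frac{1}{482}\right) + 1937 \left(- \frac{1}{3382}\right) = \frac{2419}{482} - \frac{1937}{3382} = \frac{1811856}{407531}$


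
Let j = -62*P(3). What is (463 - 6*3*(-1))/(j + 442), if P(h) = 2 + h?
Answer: 481/132 ≈ 3.6439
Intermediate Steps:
j = -310 (j = -62*(2 + 3) = -62*5 = -310)
(463 - 6*3*(-1))/(j + 442) = (463 - 6*3*(-1))/(-310 + 442) = (463 - 18*(-1))/132 = (463 + 18)*(1/132) = 481*(1/132) = 481/132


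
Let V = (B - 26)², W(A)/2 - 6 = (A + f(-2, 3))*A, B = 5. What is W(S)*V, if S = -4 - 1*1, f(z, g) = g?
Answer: 14112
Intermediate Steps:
S = -5 (S = -4 - 1 = -5)
W(A) = 12 + 2*A*(3 + A) (W(A) = 12 + 2*((A + 3)*A) = 12 + 2*((3 + A)*A) = 12 + 2*(A*(3 + A)) = 12 + 2*A*(3 + A))
V = 441 (V = (5 - 26)² = (-21)² = 441)
W(S)*V = (12 + 2*(-5)² + 6*(-5))*441 = (12 + 2*25 - 30)*441 = (12 + 50 - 30)*441 = 32*441 = 14112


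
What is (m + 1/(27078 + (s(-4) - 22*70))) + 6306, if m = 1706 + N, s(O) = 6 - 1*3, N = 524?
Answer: 218017977/25541 ≈ 8536.0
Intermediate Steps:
s(O) = 3 (s(O) = 6 - 3 = 3)
m = 2230 (m = 1706 + 524 = 2230)
(m + 1/(27078 + (s(-4) - 22*70))) + 6306 = (2230 + 1/(27078 + (3 - 22*70))) + 6306 = (2230 + 1/(27078 + (3 - 1540))) + 6306 = (2230 + 1/(27078 - 1537)) + 6306 = (2230 + 1/25541) + 6306 = 56956431/25541 + 6306 = 218017977/25541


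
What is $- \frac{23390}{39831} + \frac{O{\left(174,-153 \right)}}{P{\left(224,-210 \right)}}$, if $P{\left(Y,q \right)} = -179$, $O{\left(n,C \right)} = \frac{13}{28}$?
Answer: $- \frac{117748483}{199632972} \approx -0.58982$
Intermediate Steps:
$O{\left(n,C \right)} = \frac{13}{28}$ ($O{\left(n,C \right)} = 13 \cdot \frac{1}{28} = \frac{13}{28}$)
$- \frac{23390}{39831} + \frac{O{\left(174,-153 \right)}}{P{\left(224,-210 \right)}} = - \frac{23390}{39831} + \frac{13}{28 \left(-179\right)} = \left(-23390\right) \frac{1}{39831} + \frac{13}{28} \left(- \frac{1}{179}\right) = - \frac{23390}{39831} - \frac{13}{5012} = - \frac{117748483}{199632972}$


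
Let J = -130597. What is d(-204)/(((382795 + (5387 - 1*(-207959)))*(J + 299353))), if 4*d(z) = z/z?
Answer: 1/402409482384 ≈ 2.4850e-12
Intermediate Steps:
d(z) = ¼ (d(z) = (z/z)/4 = (¼)*1 = ¼)
d(-204)/(((382795 + (5387 - 1*(-207959)))*(J + 299353))) = 1/(4*(((382795 + (5387 - 1*(-207959)))*(-130597 + 299353)))) = 1/(4*(((382795 + (5387 + 207959))*168756))) = 1/(4*(((382795 + 213346)*168756))) = 1/(4*((596141*168756))) = (¼)/100602370596 = (¼)*(1/100602370596) = 1/402409482384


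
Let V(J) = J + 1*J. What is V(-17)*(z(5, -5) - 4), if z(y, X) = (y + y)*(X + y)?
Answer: 136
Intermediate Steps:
z(y, X) = 2*y*(X + y) (z(y, X) = (2*y)*(X + y) = 2*y*(X + y))
V(J) = 2*J (V(J) = J + J = 2*J)
V(-17)*(z(5, -5) - 4) = (2*(-17))*(2*5*(-5 + 5) - 4) = -34*(2*5*0 - 4) = -34*(0 - 4) = -34*(-4) = 136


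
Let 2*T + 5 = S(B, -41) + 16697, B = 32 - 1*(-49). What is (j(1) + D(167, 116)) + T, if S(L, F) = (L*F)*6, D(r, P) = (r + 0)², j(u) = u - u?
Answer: 26272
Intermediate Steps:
j(u) = 0
D(r, P) = r²
B = 81 (B = 32 + 49 = 81)
S(L, F) = 6*F*L (S(L, F) = (F*L)*6 = 6*F*L)
T = -1617 (T = -5/2 + (6*(-41)*81 + 16697)/2 = -5/2 + (-19926 + 16697)/2 = -5/2 + (½)*(-3229) = -5/2 - 3229/2 = -1617)
(j(1) + D(167, 116)) + T = (0 + 167²) - 1617 = (0 + 27889) - 1617 = 27889 - 1617 = 26272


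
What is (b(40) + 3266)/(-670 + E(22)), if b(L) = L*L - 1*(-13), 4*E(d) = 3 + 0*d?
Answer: -19516/2677 ≈ -7.2903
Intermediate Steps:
E(d) = 3/4 (E(d) = (3 + 0*d)/4 = (3 + 0)/4 = (1/4)*3 = 3/4)
b(L) = 13 + L**2 (b(L) = L**2 + 13 = 13 + L**2)
(b(40) + 3266)/(-670 + E(22)) = ((13 + 40**2) + 3266)/(-670 + 3/4) = ((13 + 1600) + 3266)/(-2677/4) = (1613 + 3266)*(-4/2677) = 4879*(-4/2677) = -19516/2677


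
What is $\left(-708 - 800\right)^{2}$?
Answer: $2274064$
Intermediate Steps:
$\left(-708 - 800\right)^{2} = \left(-1508\right)^{2} = 2274064$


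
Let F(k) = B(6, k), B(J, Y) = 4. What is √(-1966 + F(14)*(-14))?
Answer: I*√2022 ≈ 44.967*I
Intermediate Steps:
F(k) = 4
√(-1966 + F(14)*(-14)) = √(-1966 + 4*(-14)) = √(-1966 - 56) = √(-2022) = I*√2022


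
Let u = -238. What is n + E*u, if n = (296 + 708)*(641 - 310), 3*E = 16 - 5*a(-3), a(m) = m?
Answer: 989594/3 ≈ 3.2986e+5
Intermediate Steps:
E = 31/3 (E = (16 - 5*(-3))/3 = (16 + 15)/3 = (⅓)*31 = 31/3 ≈ 10.333)
n = 332324 (n = 1004*331 = 332324)
n + E*u = 332324 + (31/3)*(-238) = 332324 - 7378/3 = 989594/3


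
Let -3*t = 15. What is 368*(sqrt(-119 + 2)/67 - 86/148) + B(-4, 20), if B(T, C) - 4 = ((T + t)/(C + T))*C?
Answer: -32721/148 + 1104*I*sqrt(13)/67 ≈ -221.09 + 59.411*I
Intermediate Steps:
t = -5 (t = -1/3*15 = -5)
B(T, C) = 4 + C*(-5 + T)/(C + T) (B(T, C) = 4 + ((T - 5)/(C + T))*C = 4 + ((-5 + T)/(C + T))*C = 4 + C*(-5 + T)/(C + T))
368*(sqrt(-119 + 2)/67 - 86/148) + B(-4, 20) = 368*(sqrt(-119 + 2)/67 - 86/148) + (-1*20 + 4*(-4) + 20*(-4))/(20 - 4) = 368*(sqrt(-117)*(1/67) - 86*1/148) + (-20 - 16 - 80)/16 = 368*((3*I*sqrt(13))*(1/67) - 43/74) + (1/16)*(-116) = 368*(3*I*sqrt(13)/67 - 43/74) - 29/4 = 368*(-43/74 + 3*I*sqrt(13)/67) - 29/4 = (-7912/37 + 1104*I*sqrt(13)/67) - 29/4 = -32721/148 + 1104*I*sqrt(13)/67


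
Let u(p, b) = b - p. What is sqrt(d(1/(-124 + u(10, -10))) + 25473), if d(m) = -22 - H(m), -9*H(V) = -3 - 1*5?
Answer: sqrt(229051)/3 ≈ 159.53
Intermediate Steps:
H(V) = 8/9 (H(V) = -(-3 - 1*5)/9 = -(-3 - 5)/9 = -1/9*(-8) = 8/9)
d(m) = -206/9 (d(m) = -22 - 1*8/9 = -22 - 8/9 = -206/9)
sqrt(d(1/(-124 + u(10, -10))) + 25473) = sqrt(-206/9 + 25473) = sqrt(229051/9) = sqrt(229051)/3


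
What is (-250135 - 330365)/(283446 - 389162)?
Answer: 145125/26429 ≈ 5.4911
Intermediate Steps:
(-250135 - 330365)/(283446 - 389162) = -580500/(-105716) = -580500*(-1/105716) = 145125/26429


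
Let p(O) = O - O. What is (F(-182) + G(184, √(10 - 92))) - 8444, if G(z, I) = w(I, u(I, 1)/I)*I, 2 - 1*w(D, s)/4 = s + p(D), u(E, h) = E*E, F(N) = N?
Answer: -8298 + 8*I*√82 ≈ -8298.0 + 72.443*I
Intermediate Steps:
u(E, h) = E²
p(O) = 0
w(D, s) = 8 - 4*s (w(D, s) = 8 - 4*(s + 0) = 8 - 4*s)
G(z, I) = I*(8 - 4*I) (G(z, I) = (8 - 4*I²/I)*I = (8 - 4*I)*I = I*(8 - 4*I))
(F(-182) + G(184, √(10 - 92))) - 8444 = (-182 + 4*√(10 - 92)*(2 - √(10 - 92))) - 8444 = (-182 + 4*√(-82)*(2 - √(-82))) - 8444 = (-182 + 4*(I*√82)*(2 - I*√82)) - 8444 = (-182 + 4*I*√82*(2 - I*√82)) - 8444 = -8626 + 4*I*√82*(2 - I*√82)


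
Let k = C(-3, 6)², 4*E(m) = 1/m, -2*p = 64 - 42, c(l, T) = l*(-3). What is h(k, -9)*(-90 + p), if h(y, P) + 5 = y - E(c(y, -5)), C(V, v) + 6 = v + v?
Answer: -1352693/432 ≈ -3131.2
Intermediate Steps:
c(l, T) = -3*l
C(V, v) = -6 + 2*v (C(V, v) = -6 + (v + v) = -6 + 2*v)
p = -11 (p = -(64 - 42)/2 = -½*22 = -11)
E(m) = 1/(4*m)
k = 36 (k = (-6 + 2*6)² = (-6 + 12)² = 6² = 36)
h(y, P) = -5 + y + 1/(12*y) (h(y, P) = -5 + (y - 1/(4*((-3*y)))) = -5 + (y - (-1/(3*y))/4) = -5 + (y - (-1)/(12*y)) = -5 + (y + 1/(12*y)) = -5 + y + 1/(12*y))
h(k, -9)*(-90 + p) = (-5 + 36 + (1/12)/36)*(-90 - 11) = (-5 + 36 + (1/12)*(1/36))*(-101) = (-5 + 36 + 1/432)*(-101) = (13393/432)*(-101) = -1352693/432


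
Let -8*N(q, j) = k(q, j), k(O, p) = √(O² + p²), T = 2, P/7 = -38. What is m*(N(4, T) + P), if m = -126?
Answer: 33516 + 63*√5/2 ≈ 33586.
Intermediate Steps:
P = -266 (P = 7*(-38) = -266)
N(q, j) = -√(j² + q²)/8 (N(q, j) = -√(q² + j²)/8 = -√(j² + q²)/8)
m*(N(4, T) + P) = -126*(-√(2² + 4²)/8 - 266) = -126*(-√(4 + 16)/8 - 266) = -126*(-√5/4 - 266) = -126*(-266 - √5/4) = 33516 + 63*√5/2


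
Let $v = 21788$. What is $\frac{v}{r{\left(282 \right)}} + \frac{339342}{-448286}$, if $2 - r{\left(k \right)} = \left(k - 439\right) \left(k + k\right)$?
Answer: $- \frac{5070369683}{9923931325} \approx -0.51092$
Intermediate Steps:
$r{\left(k \right)} = 2 - 2 k \left(-439 + k\right)$ ($r{\left(k \right)} = 2 - \left(k - 439\right) \left(k + k\right) = 2 - \left(-439 + k\right) 2 k = 2 - 2 k \left(-439 + k\right)$)
$\frac{v}{r{\left(282 \right)}} + \frac{339342}{-448286} = \frac{21788}{2 - 2 \cdot 282^{2} + 878 \cdot 282} + \frac{339342}{-448286} = \frac{21788}{2 - 159048 + 247596} + 339342 \left(- \frac{1}{448286}\right) = \frac{21788}{2 - 159048 + 247596} - \frac{169671}{224143} = \frac{21788}{88550} - \frac{169671}{224143} = 21788 \cdot \frac{1}{88550} - \frac{169671}{224143} = \frac{10894}{44275} - \frac{169671}{224143} = - \frac{5070369683}{9923931325}$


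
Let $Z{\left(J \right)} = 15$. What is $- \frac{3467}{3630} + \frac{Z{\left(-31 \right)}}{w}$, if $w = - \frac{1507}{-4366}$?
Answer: $\frac{21136721}{497310} \approx 42.502$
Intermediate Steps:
$w = \frac{1507}{4366}$ ($w = \left(-1507\right) \left(- \frac{1}{4366}\right) = \frac{1507}{4366} \approx 0.34517$)
$- \frac{3467}{3630} + \frac{Z{\left(-31 \right)}}{w} = - \frac{3467}{3630} + \frac{15}{\frac{1507}{4366}} = \left(-3467\right) \frac{1}{3630} + 15 \cdot \frac{4366}{1507} = - \frac{3467}{3630} + \frac{65490}{1507} = \frac{21136721}{497310}$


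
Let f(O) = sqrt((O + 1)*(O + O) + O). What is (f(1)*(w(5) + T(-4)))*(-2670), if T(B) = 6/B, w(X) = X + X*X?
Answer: -76095*sqrt(5) ≈ -1.7015e+5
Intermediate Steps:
w(X) = X + X**2
f(O) = sqrt(O + 2*O*(1 + O)) (f(O) = sqrt((1 + O)*(2*O) + O) = sqrt(2*O*(1 + O) + O) = sqrt(O + 2*O*(1 + O)))
(f(1)*(w(5) + T(-4)))*(-2670) = (sqrt(1*(3 + 2*1))*(5*(1 + 5) + 6/(-4)))*(-2670) = (sqrt(1*(3 + 2))*(5*6 + 6*(-1/4)))*(-2670) = (sqrt(1*5)*(30 - 3/2))*(-2670) = (sqrt(5)*(57/2))*(-2670) = (57*sqrt(5)/2)*(-2670) = -76095*sqrt(5)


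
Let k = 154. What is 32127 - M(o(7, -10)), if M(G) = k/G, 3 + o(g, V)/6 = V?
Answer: 1253030/39 ≈ 32129.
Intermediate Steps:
o(g, V) = -18 + 6*V
M(G) = 154/G
32127 - M(o(7, -10)) = 32127 - 154/(-18 + 6*(-10)) = 32127 - 154/(-18 - 60) = 32127 - 154/(-78) = 32127 - 154*(-1)/78 = 32127 - 1*(-77/39) = 32127 + 77/39 = 1253030/39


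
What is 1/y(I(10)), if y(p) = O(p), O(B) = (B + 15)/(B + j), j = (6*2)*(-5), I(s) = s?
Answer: -2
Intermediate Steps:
j = -60 (j = 12*(-5) = -60)
O(B) = (15 + B)/(-60 + B) (O(B) = (B + 15)/(B - 60) = (15 + B)/(-60 + B))
y(p) = (15 + p)/(-60 + p)
1/y(I(10)) = 1/((15 + 10)/(-60 + 10)) = 1/(25/(-50)) = 1/(-1/50*25) = 1/(-½) = -2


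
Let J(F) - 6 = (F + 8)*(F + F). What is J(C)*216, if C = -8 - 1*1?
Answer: 5184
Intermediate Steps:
C = -9 (C = -8 - 1 = -9)
J(F) = 6 + 2*F*(8 + F) (J(F) = 6 + (F + 8)*(F + F) = 6 + (8 + F)*(2*F) = 6 + 2*F*(8 + F))
J(C)*216 = (6 + 2*(-9)² + 16*(-9))*216 = (6 + 2*81 - 144)*216 = (6 + 162 - 144)*216 = 24*216 = 5184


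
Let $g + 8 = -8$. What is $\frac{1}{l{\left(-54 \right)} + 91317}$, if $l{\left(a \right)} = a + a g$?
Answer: $\frac{1}{92127} \approx 1.0855 \cdot 10^{-5}$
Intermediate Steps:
$g = -16$ ($g = -8 - 8 = -16$)
$l{\left(a \right)} = - 15 a$ ($l{\left(a \right)} = a + a \left(-16\right) = a - 16 a = - 15 a$)
$\frac{1}{l{\left(-54 \right)} + 91317} = \frac{1}{\left(-15\right) \left(-54\right) + 91317} = \frac{1}{810 + 91317} = \frac{1}{92127}$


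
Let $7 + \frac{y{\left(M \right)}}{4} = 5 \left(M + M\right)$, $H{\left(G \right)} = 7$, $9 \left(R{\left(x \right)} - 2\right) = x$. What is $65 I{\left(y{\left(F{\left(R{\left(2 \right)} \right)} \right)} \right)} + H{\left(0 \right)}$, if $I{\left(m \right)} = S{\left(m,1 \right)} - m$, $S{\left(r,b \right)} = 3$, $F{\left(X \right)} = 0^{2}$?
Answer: $2022$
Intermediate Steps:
$R{\left(x \right)} = 2 + \frac{x}{9}$
$F{\left(X \right)} = 0$
$y{\left(M \right)} = -28 + 40 M$ ($y{\left(M \right)} = -28 + 4 \cdot 5 \left(M + M\right) = -28 + 4 \cdot 5 \cdot 2 M = -28 + 4 \cdot 10 M = -28 + 40 M$)
$I{\left(m \right)} = 3 - m$
$65 I{\left(y{\left(F{\left(R{\left(2 \right)} \right)} \right)} \right)} + H{\left(0 \right)} = 65 \left(3 - \left(-28 + 40 \cdot 0\right)\right) + 7 = 65 \left(3 - \left(-28 + 0\right)\right) + 7 = 65 \left(3 - -28\right) + 7 = 65 \left(3 + 28\right) + 7 = 65 \cdot 31 + 7 = 2015 + 7 = 2022$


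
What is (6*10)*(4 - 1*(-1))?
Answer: 300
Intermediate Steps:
(6*10)*(4 - 1*(-1)) = 60*(4 + 1) = 60*5 = 300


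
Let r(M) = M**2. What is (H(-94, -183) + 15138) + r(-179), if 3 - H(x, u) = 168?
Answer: 47014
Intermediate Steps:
H(x, u) = -165 (H(x, u) = 3 - 1*168 = 3 - 168 = -165)
(H(-94, -183) + 15138) + r(-179) = (-165 + 15138) + (-179)**2 = 14973 + 32041 = 47014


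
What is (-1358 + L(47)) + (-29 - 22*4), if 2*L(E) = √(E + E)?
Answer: -1475 + √94/2 ≈ -1470.2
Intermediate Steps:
L(E) = √2*√E/2 (L(E) = √(E + E)/2 = √(2*E)/2 = (√2*√E)/2 = √2*√E/2)
(-1358 + L(47)) + (-29 - 22*4) = (-1358 + √2*√47/2) + (-29 - 22*4) = (-1358 + √94/2) + (-29 - 88) = (-1358 + √94/2) - 117 = -1475 + √94/2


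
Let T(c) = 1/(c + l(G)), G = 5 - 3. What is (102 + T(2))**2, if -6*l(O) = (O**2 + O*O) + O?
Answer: 11025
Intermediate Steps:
G = 2
l(O) = -O**2/3 - O/6 (l(O) = -((O**2 + O*O) + O)/6 = -((O**2 + O**2) + O)/6 = -(2*O**2 + O)/6 = -(O + 2*O**2)/6 = -O**2/3 - O/6)
T(c) = 1/(-5/3 + c) (T(c) = 1/(c - 1/6*2*(1 + 2*2)) = 1/(c - 1/6*2*(1 + 4)) = 1/(c - 1/6*2*5) = 1/(c - 5/3) = 1/(-5/3 + c))
(102 + T(2))**2 = (102 + 3/(-5 + 3*2))**2 = (102 + 3/(-5 + 6))**2 = (102 + 3/1)**2 = (102 + 3*1)**2 = (102 + 3)**2 = 105**2 = 11025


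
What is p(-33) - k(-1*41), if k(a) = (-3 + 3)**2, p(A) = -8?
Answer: -8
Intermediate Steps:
k(a) = 0 (k(a) = 0**2 = 0)
p(-33) - k(-1*41) = -8 - 1*0 = -8 + 0 = -8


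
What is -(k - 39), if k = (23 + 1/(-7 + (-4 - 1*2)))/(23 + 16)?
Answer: 19475/507 ≈ 38.412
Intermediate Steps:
k = 298/507 (k = (23 + 1/(-7 + (-4 - 2)))/39 = (23 + 1/(-7 - 6))*(1/39) = (23 + 1/(-13))*(1/39) = (23 - 1/13)*(1/39) = (298/13)*(1/39) = 298/507 ≈ 0.58777)
-(k - 39) = -(298/507 - 39) = -1*(-19475/507) = 19475/507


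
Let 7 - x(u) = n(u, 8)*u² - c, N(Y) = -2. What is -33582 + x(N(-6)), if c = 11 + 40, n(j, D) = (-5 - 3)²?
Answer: -33780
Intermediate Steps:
n(j, D) = 64 (n(j, D) = (-8)² = 64)
c = 51
x(u) = 58 - 64*u² (x(u) = 7 - (64*u² - 1*51) = 7 - (64*u² - 51) = 7 - (-51 + 64*u²) = 7 + (51 - 64*u²) = 58 - 64*u²)
-33582 + x(N(-6)) = -33582 + (58 - 64*(-2)²) = -33582 + (58 - 64*4) = -33582 + (58 - 256) = -33582 - 198 = -33780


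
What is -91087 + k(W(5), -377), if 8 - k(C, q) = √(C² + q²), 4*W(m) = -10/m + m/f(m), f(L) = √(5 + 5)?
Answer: -91079 - √(9096282 - 8*√10)/8 ≈ -91456.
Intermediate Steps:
f(L) = √10
W(m) = -5/(2*m) + m*√10/40 (W(m) = (-10/m + m/(√10))/4 = (-10/m + m*(√10/10))/4 = (-10/m + m*√10/10)/4 = -5/(2*m) + m*√10/40)
k(C, q) = 8 - √(C² + q²)
-91087 + k(W(5), -377) = -91087 + (8 - √(((1/40)*(-100 + √10*5²)/5)² + (-377)²)) = -91087 + (8 - √(((1/40)*(⅕)*(-100 + √10*25))² + 142129)) = -91087 + (8 - √(((1/40)*(⅕)*(-100 + 25*√10))² + 142129)) = -91087 + (8 - √((-½ + √10/8)² + 142129)) = -91087 + (8 - √(142129 + (-½ + √10/8)²)) = -91079 - √(142129 + (-½ + √10/8)²)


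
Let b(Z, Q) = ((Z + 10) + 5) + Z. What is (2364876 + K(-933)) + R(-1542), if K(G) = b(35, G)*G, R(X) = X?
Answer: 2284029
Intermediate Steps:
b(Z, Q) = 15 + 2*Z (b(Z, Q) = ((10 + Z) + 5) + Z = (15 + Z) + Z = 15 + 2*Z)
K(G) = 85*G (K(G) = (15 + 2*35)*G = (15 + 70)*G = 85*G)
(2364876 + K(-933)) + R(-1542) = (2364876 + 85*(-933)) - 1542 = (2364876 - 79305) - 1542 = 2285571 - 1542 = 2284029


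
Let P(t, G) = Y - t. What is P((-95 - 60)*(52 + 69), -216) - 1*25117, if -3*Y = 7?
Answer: -19093/3 ≈ -6364.3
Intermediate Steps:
Y = -7/3 (Y = -⅓*7 = -7/3 ≈ -2.3333)
P(t, G) = -7/3 - t
P((-95 - 60)*(52 + 69), -216) - 1*25117 = (-7/3 - (-95 - 60)*(52 + 69)) - 1*25117 = (-7/3 - (-155)*121) - 25117 = (-7/3 - 1*(-18755)) - 25117 = (-7/3 + 18755) - 25117 = 56258/3 - 25117 = -19093/3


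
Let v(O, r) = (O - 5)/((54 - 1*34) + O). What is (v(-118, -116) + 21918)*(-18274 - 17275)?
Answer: -76362344763/98 ≈ -7.7921e+8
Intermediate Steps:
v(O, r) = (-5 + O)/(20 + O) (v(O, r) = (-5 + O)/((54 - 34) + O) = (-5 + O)/(20 + O))
(v(-118, -116) + 21918)*(-18274 - 17275) = ((-5 - 118)/(20 - 118) + 21918)*(-18274 - 17275) = (-123/(-98) + 21918)*(-35549) = (-1/98*(-123) + 21918)*(-35549) = (123/98 + 21918)*(-35549) = (2148087/98)*(-35549) = -76362344763/98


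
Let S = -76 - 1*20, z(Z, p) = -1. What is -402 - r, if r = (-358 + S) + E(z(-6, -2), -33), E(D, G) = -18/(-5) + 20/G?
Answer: 8086/165 ≈ 49.006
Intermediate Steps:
S = -96 (S = -76 - 20 = -96)
E(D, G) = 18/5 + 20/G (E(D, G) = -18*(-⅕) + 20/G = 18/5 + 20/G)
r = -74416/165 (r = (-358 - 96) + (18/5 + 20/(-33)) = -454 + (18/5 + 20*(-1/33)) = -454 + (18/5 - 20/33) = -454 + 494/165 = -74416/165 ≈ -451.01)
-402 - r = -402 - 1*(-74416/165) = -402 + 74416/165 = 8086/165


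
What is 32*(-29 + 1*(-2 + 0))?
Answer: -992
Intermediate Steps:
32*(-29 + 1*(-2 + 0)) = 32*(-29 + 1*(-2)) = 32*(-29 - 2) = 32*(-31) = -992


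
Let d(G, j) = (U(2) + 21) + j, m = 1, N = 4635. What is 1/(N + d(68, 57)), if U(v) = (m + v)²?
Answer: 1/4722 ≈ 0.00021177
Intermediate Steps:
U(v) = (1 + v)²
d(G, j) = 30 + j (d(G, j) = ((1 + 2)² + 21) + j = (3² + 21) + j = (9 + 21) + j = 30 + j)
1/(N + d(68, 57)) = 1/(4635 + (30 + 57)) = 1/(4635 + 87) = 1/4722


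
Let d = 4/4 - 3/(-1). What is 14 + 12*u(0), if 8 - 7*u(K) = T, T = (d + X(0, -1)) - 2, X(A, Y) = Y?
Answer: 26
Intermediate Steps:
d = 4 (d = 4*(¼) - 3*(-1) = 1 + 3 = 4)
T = 1 (T = (4 - 1) - 2 = 3 - 2 = 1)
u(K) = 1 (u(K) = 8/7 - ⅐*1 = 8/7 - ⅐ = 1)
14 + 12*u(0) = 14 + 12*1 = 14 + 12 = 26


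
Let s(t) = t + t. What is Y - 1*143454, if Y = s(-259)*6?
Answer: -146562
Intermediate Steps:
s(t) = 2*t
Y = -3108 (Y = (2*(-259))*6 = -518*6 = -3108)
Y - 1*143454 = -3108 - 1*143454 = -3108 - 143454 = -146562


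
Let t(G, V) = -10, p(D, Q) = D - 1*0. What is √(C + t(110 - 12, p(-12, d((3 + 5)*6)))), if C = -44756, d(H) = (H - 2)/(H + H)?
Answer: 3*I*√4974 ≈ 211.58*I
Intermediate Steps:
d(H) = (-2 + H)/(2*H) (d(H) = (-2 + H)/((2*H)) = (-2 + H)*(1/(2*H)) = (-2 + H)/(2*H))
p(D, Q) = D (p(D, Q) = D + 0 = D)
√(C + t(110 - 12, p(-12, d((3 + 5)*6)))) = √(-44756 - 10) = √(-44766) = 3*I*√4974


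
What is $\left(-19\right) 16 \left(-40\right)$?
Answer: $12160$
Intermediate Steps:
$\left(-19\right) 16 \left(-40\right) = \left(-304\right) \left(-40\right) = 12160$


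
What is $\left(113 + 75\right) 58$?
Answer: $10904$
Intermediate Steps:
$\left(113 + 75\right) 58 = 188 \cdot 58 = 10904$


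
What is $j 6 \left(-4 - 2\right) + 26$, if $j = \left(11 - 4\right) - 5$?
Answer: $-46$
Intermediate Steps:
$j = 2$ ($j = 7 - 5 = 2$)
$j 6 \left(-4 - 2\right) + 26 = 2 \cdot 6 \left(-4 - 2\right) + 26 = 2 \cdot 6 \left(-6\right) + 26 = 2 \left(-36\right) + 26 = -72 + 26 = -46$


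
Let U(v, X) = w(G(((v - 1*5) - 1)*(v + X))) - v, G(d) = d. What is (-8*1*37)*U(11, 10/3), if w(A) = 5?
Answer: 1776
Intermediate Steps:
U(v, X) = 5 - v
(-8*1*37)*U(11, 10/3) = (-8*1*37)*(5 - 1*11) = (-8*37)*(5 - 11) = -296*(-6) = 1776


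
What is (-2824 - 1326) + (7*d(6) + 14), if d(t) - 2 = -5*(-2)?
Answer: -4052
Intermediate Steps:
d(t) = 12 (d(t) = 2 - 5*(-2) = 2 + 10 = 12)
(-2824 - 1326) + (7*d(6) + 14) = (-2824 - 1326) + (7*12 + 14) = -4150 + (84 + 14) = -4150 + 98 = -4052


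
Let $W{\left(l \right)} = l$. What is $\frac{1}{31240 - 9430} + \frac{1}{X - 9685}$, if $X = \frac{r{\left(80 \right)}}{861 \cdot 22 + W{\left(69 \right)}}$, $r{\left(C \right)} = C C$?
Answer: $- \frac{9220591}{160622043774} \approx -5.7406 \cdot 10^{-5}$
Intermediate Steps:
$r{\left(C \right)} = C^{2}$
$X = \frac{6400}{19011}$ ($X = \frac{80^{2}}{861 \cdot 22 + 69} = \frac{6400}{18942 + 69} = \frac{6400}{19011} \approx 0.33665$)
$\frac{1}{31240 - 9430} + \frac{1}{X - 9685} = \frac{1}{31240 - 9430} + \frac{1}{\frac{6400}{19011} - 9685} = \frac{1}{21810} + \frac{1}{- \frac{184115135}{19011}} = \frac{1}{21810} - \frac{19011}{184115135} = - \frac{9220591}{160622043774}$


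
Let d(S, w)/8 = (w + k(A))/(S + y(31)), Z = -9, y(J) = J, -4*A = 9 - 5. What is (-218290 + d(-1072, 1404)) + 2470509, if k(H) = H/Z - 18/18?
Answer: 21100938787/9369 ≈ 2.2522e+6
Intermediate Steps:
A = -1 (A = -(9 - 5)/4 = -¼*4 = -1)
k(H) = -1 - H/9 (k(H) = H/(-9) - 18/18 = H*(-⅑) - 18*1/18 = -H/9 - 1 = -1 - H/9)
d(S, w) = 8*(-8/9 + w)/(31 + S) (d(S, w) = 8*((w + (-1 - ⅑*(-1)))/(S + 31)) = 8*((w + (-1 + ⅑))/(31 + S)) = 8*((w - 8/9)/(31 + S)) = 8*((-8/9 + w)/(31 + S)) = 8*(-8/9 + w)/(31 + S))
(-218290 + d(-1072, 1404)) + 2470509 = (-218290 + 8*(-8 + 9*1404)/(9*(31 - 1072))) + 2470509 = (-218290 + (8/9)*(-8 + 12636)/(-1041)) + 2470509 = (-218290 + (8/9)*(-1/1041)*12628) + 2470509 = (-218290 - 101024/9369) + 2470509 = -2045260034/9369 + 2470509 = 21100938787/9369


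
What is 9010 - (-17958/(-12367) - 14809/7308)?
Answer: 814358010199/90378036 ≈ 9010.6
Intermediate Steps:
9010 - (-17958/(-12367) - 14809/7308) = 9010 - (-17958*(-1/12367) - 14809*1/7308) = 9010 - (17958/12367 - 14809/7308) = 9010 - 1*(-51905839/90378036) = 9010 + 51905839/90378036 = 814358010199/90378036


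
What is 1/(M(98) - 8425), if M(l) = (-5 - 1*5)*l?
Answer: -1/9405 ≈ -0.00010633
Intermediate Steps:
M(l) = -10*l (M(l) = (-5 - 5)*l = -10*l)
1/(M(98) - 8425) = 1/(-10*98 - 8425) = 1/(-980 - 8425) = 1/(-9405) = -1/9405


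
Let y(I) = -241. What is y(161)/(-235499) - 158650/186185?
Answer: -7463409153/8769276263 ≈ -0.85109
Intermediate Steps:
y(161)/(-235499) - 158650/186185 = -241/(-235499) - 158650/186185 = -241*(-1/235499) - 158650*1/186185 = 241/235499 - 31730/37237 = -7463409153/8769276263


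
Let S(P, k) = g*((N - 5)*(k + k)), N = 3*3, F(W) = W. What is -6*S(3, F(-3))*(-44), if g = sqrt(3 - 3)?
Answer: 0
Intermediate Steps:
N = 9
g = 0 (g = sqrt(0) = 0)
S(P, k) = 0 (S(P, k) = 0*((9 - 5)*(k + k)) = 0*(4*(2*k)) = 0*(8*k) = 0)
-6*S(3, F(-3))*(-44) = -6*0*(-44) = 0*(-44) = 0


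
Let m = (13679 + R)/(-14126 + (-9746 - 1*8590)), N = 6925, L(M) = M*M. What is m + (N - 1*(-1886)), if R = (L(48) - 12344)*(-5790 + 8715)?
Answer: 315376003/32462 ≈ 9715.2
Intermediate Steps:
L(M) = M²
R = -29367000 (R = (48² - 12344)*(-5790 + 8715) = (2304 - 12344)*2925 = -10040*2925 = -29367000)
m = 29353321/32462 (m = (13679 - 29367000)/(-14126 + (-9746 - 1*8590)) = -29353321/(-14126 + (-9746 - 8590)) = -29353321/(-14126 - 18336) = -29353321/(-32462) = -29353321*(-1/32462) = 29353321/32462 ≈ 904.24)
m + (N - 1*(-1886)) = 29353321/32462 + (6925 - 1*(-1886)) = 29353321/32462 + (6925 + 1886) = 29353321/32462 + 8811 = 315376003/32462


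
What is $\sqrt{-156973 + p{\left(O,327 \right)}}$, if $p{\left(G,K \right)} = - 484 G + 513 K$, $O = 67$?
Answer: $5 i \sqrt{866} \approx 147.14 i$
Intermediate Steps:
$\sqrt{-156973 + p{\left(O,327 \right)}} = \sqrt{-156973 + \left(\left(-484\right) 67 + 513 \cdot 327\right)} = \sqrt{-156973 + \left(-32428 + 167751\right)} = \sqrt{-156973 + 135323} = \sqrt{-21650} = 5 i \sqrt{866}$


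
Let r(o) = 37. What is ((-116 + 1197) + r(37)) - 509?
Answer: 609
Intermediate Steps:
((-116 + 1197) + r(37)) - 509 = ((-116 + 1197) + 37) - 509 = (1081 + 37) - 509 = 1118 - 509 = 609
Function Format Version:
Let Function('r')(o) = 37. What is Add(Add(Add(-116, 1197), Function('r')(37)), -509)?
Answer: 609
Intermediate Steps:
Add(Add(Add(-116, 1197), Function('r')(37)), -509) = Add(Add(Add(-116, 1197), 37), -509) = Add(Add(1081, 37), -509) = Add(1118, -509) = 609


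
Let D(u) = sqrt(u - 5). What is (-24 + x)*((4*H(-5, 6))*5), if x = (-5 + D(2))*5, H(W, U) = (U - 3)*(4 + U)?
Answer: -29400 + 3000*I*sqrt(3) ≈ -29400.0 + 5196.2*I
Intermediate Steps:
D(u) = sqrt(-5 + u)
H(W, U) = (-3 + U)*(4 + U)
x = -25 + 5*I*sqrt(3) (x = (-5 + sqrt(-5 + 2))*5 = (-5 + sqrt(-3))*5 = (-5 + I*sqrt(3))*5 = -25 + 5*I*sqrt(3) ≈ -25.0 + 8.6602*I)
(-24 + x)*((4*H(-5, 6))*5) = (-24 + (-25 + 5*I*sqrt(3)))*((4*(-12 + 6 + 6**2))*5) = (-49 + 5*I*sqrt(3))*((4*(-12 + 6 + 36))*5) = (-49 + 5*I*sqrt(3))*((4*30)*5) = (-49 + 5*I*sqrt(3))*(120*5) = (-49 + 5*I*sqrt(3))*600 = -29400 + 3000*I*sqrt(3)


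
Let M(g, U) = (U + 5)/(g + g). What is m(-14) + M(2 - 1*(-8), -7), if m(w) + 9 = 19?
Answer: 99/10 ≈ 9.9000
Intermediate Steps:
m(w) = 10 (m(w) = -9 + 19 = 10)
M(g, U) = (5 + U)/(2*g) (M(g, U) = (5 + U)/((2*g)) = (5 + U)*(1/(2*g)) = (5 + U)/(2*g))
m(-14) + M(2 - 1*(-8), -7) = 10 + (5 - 7)/(2*(2 - 1*(-8))) = 10 + (½)*(-2)/(2 + 8) = 10 + (½)*(-2)/10 = 10 + (½)*(⅒)*(-2) = 10 - ⅒ = 99/10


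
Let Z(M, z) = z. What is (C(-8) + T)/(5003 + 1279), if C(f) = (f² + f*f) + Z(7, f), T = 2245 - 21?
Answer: 1172/3141 ≈ 0.37313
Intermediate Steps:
T = 2224
C(f) = f + 2*f² (C(f) = (f² + f*f) + f = (f² + f²) + f = 2*f² + f = f + 2*f²)
(C(-8) + T)/(5003 + 1279) = (-8*(1 + 2*(-8)) + 2224)/(5003 + 1279) = (-8*(1 - 16) + 2224)/6282 = (-8*(-15) + 2224)*(1/6282) = (120 + 2224)*(1/6282) = 2344*(1/6282) = 1172/3141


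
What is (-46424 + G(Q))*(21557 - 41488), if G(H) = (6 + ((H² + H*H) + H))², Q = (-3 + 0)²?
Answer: 300858445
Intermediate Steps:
Q = 9 (Q = (-3)² = 9)
G(H) = (6 + H + 2*H²)² (G(H) = (6 + ((H² + H²) + H))² = (6 + (2*H² + H))² = (6 + (H + 2*H²))² = (6 + H + 2*H²)²)
(-46424 + G(Q))*(21557 - 41488) = (-46424 + (6 + 9 + 2*9²)²)*(21557 - 41488) = (-46424 + (6 + 9 + 2*81)²)*(-19931) = (-46424 + (6 + 9 + 162)²)*(-19931) = (-46424 + 177²)*(-19931) = (-46424 + 31329)*(-19931) = -15095*(-19931) = 300858445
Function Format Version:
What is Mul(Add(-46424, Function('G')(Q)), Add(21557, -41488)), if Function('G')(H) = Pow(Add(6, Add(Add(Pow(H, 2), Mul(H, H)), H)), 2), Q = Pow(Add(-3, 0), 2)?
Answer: 300858445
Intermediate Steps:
Q = 9 (Q = Pow(-3, 2) = 9)
Function('G')(H) = Pow(Add(6, H, Mul(2, Pow(H, 2))), 2) (Function('G')(H) = Pow(Add(6, Add(Add(Pow(H, 2), Pow(H, 2)), H)), 2) = Pow(Add(6, Add(Mul(2, Pow(H, 2)), H)), 2) = Pow(Add(6, Add(H, Mul(2, Pow(H, 2)))), 2) = Pow(Add(6, H, Mul(2, Pow(H, 2))), 2))
Mul(Add(-46424, Function('G')(Q)), Add(21557, -41488)) = Mul(Add(-46424, Pow(Add(6, 9, Mul(2, Pow(9, 2))), 2)), Add(21557, -41488)) = Mul(Add(-46424, Pow(Add(6, 9, Mul(2, 81)), 2)), -19931) = Mul(Add(-46424, Pow(Add(6, 9, 162), 2)), -19931) = Mul(Add(-46424, Pow(177, 2)), -19931) = Mul(Add(-46424, 31329), -19931) = Mul(-15095, -19931) = 300858445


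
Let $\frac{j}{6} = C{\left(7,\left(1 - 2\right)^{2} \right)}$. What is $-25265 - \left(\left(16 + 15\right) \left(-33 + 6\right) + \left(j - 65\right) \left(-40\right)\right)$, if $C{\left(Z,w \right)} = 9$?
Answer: $-24868$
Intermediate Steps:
$j = 54$ ($j = 6 \cdot 9 = 54$)
$-25265 - \left(\left(16 + 15\right) \left(-33 + 6\right) + \left(j - 65\right) \left(-40\right)\right) = -25265 - \left(\left(16 + 15\right) \left(-33 + 6\right) + \left(54 - 65\right) \left(-40\right)\right) = -25265 - \left(31 \left(-27\right) - -440\right) = -25265 - \left(-837 + 440\right) = -25265 - -397 = -25265 + 397 = -24868$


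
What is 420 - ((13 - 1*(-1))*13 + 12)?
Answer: 226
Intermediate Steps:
420 - ((13 - 1*(-1))*13 + 12) = 420 - ((13 + 1)*13 + 12) = 420 - (14*13 + 12) = 420 - (182 + 12) = 420 - 1*194 = 420 - 194 = 226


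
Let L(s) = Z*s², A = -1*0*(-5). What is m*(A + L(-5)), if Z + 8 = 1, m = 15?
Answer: -2625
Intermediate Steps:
A = 0 (A = 0*(-5) = 0)
Z = -7 (Z = -8 + 1 = -7)
L(s) = -7*s²
m*(A + L(-5)) = 15*(0 - 7*(-5)²) = 15*(0 - 7*25) = 15*(0 - 175) = 15*(-175) = -2625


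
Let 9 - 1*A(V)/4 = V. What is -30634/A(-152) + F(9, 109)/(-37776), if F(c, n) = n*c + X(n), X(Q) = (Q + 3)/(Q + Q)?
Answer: -31551741649/662931024 ≈ -47.594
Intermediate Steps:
X(Q) = (3 + Q)/(2*Q) (X(Q) = (3 + Q)/((2*Q)) = (3 + Q)*(1/(2*Q)) = (3 + Q)/(2*Q))
A(V) = 36 - 4*V
F(c, n) = c*n + (3 + n)/(2*n) (F(c, n) = n*c + (3 + n)/(2*n) = c*n + (3 + n)/(2*n))
-30634/A(-152) + F(9, 109)/(-37776) = -30634/(36 - 4*(-152)) + (½ + (3/2)/109 + 9*109)/(-37776) = -30634/(36 + 608) + (½ + (3/2)*(1/109) + 981)*(-1/37776) = -30634/644 + (½ + 3/218 + 981)*(-1/37776) = -30634*1/644 + (106985/109)*(-1/37776) = -15317/322 - 106985/4117584 = -31551741649/662931024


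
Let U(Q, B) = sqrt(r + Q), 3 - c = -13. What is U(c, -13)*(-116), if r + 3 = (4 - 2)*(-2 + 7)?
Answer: -116*sqrt(23) ≈ -556.32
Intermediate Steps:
r = 7 (r = -3 + (4 - 2)*(-2 + 7) = -3 + 2*5 = -3 + 10 = 7)
c = 16 (c = 3 - 1*(-13) = 3 + 13 = 16)
U(Q, B) = sqrt(7 + Q)
U(c, -13)*(-116) = sqrt(7 + 16)*(-116) = sqrt(23)*(-116) = -116*sqrt(23)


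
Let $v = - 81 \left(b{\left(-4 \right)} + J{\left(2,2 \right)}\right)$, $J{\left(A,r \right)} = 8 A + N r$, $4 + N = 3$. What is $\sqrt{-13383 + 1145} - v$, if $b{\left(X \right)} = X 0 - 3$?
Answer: $891 + i \sqrt{12238} \approx 891.0 + 110.63 i$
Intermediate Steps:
$N = -1$ ($N = -4 + 3 = -1$)
$b{\left(X \right)} = -3$ ($b{\left(X \right)} = 0 - 3 = -3$)
$J{\left(A,r \right)} = - r + 8 A$ ($J{\left(A,r \right)} = 8 A - r = - r + 8 A$)
$v = -891$ ($v = - 81 \left(-3 + \left(\left(-1\right) 2 + 8 \cdot 2\right)\right) = - 81 \left(-3 + \left(-2 + 16\right)\right) = - 81 \left(-3 + 14\right) = \left(-81\right) 11 = -891$)
$\sqrt{-13383 + 1145} - v = \sqrt{-13383 + 1145} - -891 = \sqrt{-12238} + 891 = i \sqrt{12238} + 891 = 891 + i \sqrt{12238}$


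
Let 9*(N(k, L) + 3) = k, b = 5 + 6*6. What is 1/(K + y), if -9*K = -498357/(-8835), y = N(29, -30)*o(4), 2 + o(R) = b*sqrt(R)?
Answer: 26505/305081 ≈ 0.086879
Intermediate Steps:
b = 41 (b = 5 + 36 = 41)
N(k, L) = -3 + k/9
o(R) = -2 + 41*sqrt(R)
y = 160/9 (y = (-3 + (1/9)*29)*(-2 + 41*sqrt(4)) = (-3 + 29/9)*(-2 + 41*2) = 2*(-2 + 82)/9 = (2/9)*80 = 160/9 ≈ 17.778)
K = -55373/8835 (K = -(-55373)/(-8835) = -(-55373)*(-1)/8835 = -1/9*166119/2945 = -55373/8835 ≈ -6.2675)
1/(K + y) = 1/(-55373/8835 + 160/9) = 1/(305081/26505) = 26505/305081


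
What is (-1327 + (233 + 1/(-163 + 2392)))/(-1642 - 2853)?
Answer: 487705/2003871 ≈ 0.24338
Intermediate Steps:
(-1327 + (233 + 1/(-163 + 2392)))/(-1642 - 2853) = (-1327 + (233 + 1/2229))/(-4495) = (-1327 + (233 + 1/2229))*(-1/4495) = (-1327 + 519358/2229)*(-1/4495) = -2438525/2229*(-1/4495) = 487705/2003871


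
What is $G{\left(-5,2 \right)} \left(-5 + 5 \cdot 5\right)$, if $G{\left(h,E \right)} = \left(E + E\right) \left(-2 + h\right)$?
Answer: $-560$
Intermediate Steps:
$G{\left(h,E \right)} = 2 E \left(-2 + h\right)$
$G{\left(-5,2 \right)} \left(-5 + 5 \cdot 5\right) = 2 \cdot 2 \left(-2 - 5\right) \left(-5 + 5 \cdot 5\right) = 2 \cdot 2 \left(-7\right) \left(-5 + 25\right) = \left(-28\right) 20 = -560$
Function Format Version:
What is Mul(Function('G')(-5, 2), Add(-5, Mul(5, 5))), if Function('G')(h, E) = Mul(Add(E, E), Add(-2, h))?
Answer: -560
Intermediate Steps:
Function('G')(h, E) = Mul(2, E, Add(-2, h)) (Function('G')(h, E) = Mul(Mul(2, E), Add(-2, h)) = Mul(2, E, Add(-2, h)))
Mul(Function('G')(-5, 2), Add(-5, Mul(5, 5))) = Mul(Mul(2, 2, Add(-2, -5)), Add(-5, Mul(5, 5))) = Mul(Mul(2, 2, -7), Add(-5, 25)) = Mul(-28, 20) = -560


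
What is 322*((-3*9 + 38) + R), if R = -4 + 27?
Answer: 10948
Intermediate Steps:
R = 23
322*((-3*9 + 38) + R) = 322*((-3*9 + 38) + 23) = 322*((-27 + 38) + 23) = 322*(11 + 23) = 322*34 = 10948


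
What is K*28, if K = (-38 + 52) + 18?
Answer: 896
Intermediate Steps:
K = 32 (K = 14 + 18 = 32)
K*28 = 32*28 = 896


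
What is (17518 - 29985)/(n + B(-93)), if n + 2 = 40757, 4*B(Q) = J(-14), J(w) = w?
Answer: -24934/81503 ≈ -0.30593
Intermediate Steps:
B(Q) = -7/2 (B(Q) = (¼)*(-14) = -7/2)
n = 40755 (n = -2 + 40757 = 40755)
(17518 - 29985)/(n + B(-93)) = (17518 - 29985)/(40755 - 7/2) = -12467/81503/2 = -12467*2/81503 = -24934/81503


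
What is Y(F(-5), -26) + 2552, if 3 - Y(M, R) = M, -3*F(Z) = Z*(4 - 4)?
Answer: 2555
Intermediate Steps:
F(Z) = 0 (F(Z) = -Z*(4 - 4)/3 = -Z*0/3 = -1/3*0 = 0)
Y(M, R) = 3 - M
Y(F(-5), -26) + 2552 = (3 - 1*0) + 2552 = (3 + 0) + 2552 = 3 + 2552 = 2555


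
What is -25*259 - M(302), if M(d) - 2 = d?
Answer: -6779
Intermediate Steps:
M(d) = 2 + d
-25*259 - M(302) = -25*259 - (2 + 302) = -6475 - 1*304 = -6475 - 304 = -6779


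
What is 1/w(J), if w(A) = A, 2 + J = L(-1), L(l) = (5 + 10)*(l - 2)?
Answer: -1/47 ≈ -0.021277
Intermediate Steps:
L(l) = -30 + 15*l (L(l) = 15*(-2 + l) = -30 + 15*l)
J = -47 (J = -2 + (-30 + 15*(-1)) = -2 + (-30 - 15) = -2 - 45 = -47)
1/w(J) = 1/(-47) = -1/47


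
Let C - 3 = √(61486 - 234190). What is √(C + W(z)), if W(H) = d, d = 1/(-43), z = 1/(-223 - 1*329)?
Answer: 2*√(1376 + 1849*I*√10794)/43 ≈ 14.467 + 14.363*I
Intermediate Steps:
z = -1/552 (z = 1/(-223 - 329) = 1/(-552) = -1/552 ≈ -0.0018116)
d = -1/43 ≈ -0.023256
W(H) = -1/43
C = 3 + 4*I*√10794 (C = 3 + √(61486 - 234190) = 3 + √(-172704) = 3 + 4*I*√10794 ≈ 3.0 + 415.58*I)
√(C + W(z)) = √((3 + 4*I*√10794) - 1/43) = √(128/43 + 4*I*√10794)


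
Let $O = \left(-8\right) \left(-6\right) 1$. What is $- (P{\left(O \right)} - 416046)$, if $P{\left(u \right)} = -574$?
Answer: $416620$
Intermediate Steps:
$O = 48$ ($O = 48 \cdot 1 = 48$)
$- (P{\left(O \right)} - 416046) = - (-574 - 416046) = \left(-1\right) \left(-416620\right) = 416620$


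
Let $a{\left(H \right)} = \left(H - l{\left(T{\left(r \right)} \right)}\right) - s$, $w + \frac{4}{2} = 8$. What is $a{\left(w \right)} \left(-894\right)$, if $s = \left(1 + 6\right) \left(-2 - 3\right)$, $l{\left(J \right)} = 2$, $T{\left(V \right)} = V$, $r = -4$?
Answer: $-34866$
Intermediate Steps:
$w = 6$ ($w = -2 + 8 = 6$)
$s = -35$ ($s = 7 \left(-5\right) = -35$)
$a{\left(H \right)} = 33 + H$ ($a{\left(H \right)} = \left(H - 2\right) - -35 = \left(H - 2\right) + 35 = \left(-2 + H\right) + 35 = 33 + H$)
$a{\left(w \right)} \left(-894\right) = \left(33 + 6\right) \left(-894\right) = 39 \left(-894\right) = -34866$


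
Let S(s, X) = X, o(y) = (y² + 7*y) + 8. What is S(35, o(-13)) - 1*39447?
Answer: -39361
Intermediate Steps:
o(y) = 8 + y² + 7*y
S(35, o(-13)) - 1*39447 = (8 + (-13)² + 7*(-13)) - 1*39447 = (8 + 169 - 91) - 39447 = 86 - 39447 = -39361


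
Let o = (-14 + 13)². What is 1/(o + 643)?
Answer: 1/644 ≈ 0.0015528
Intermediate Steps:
o = 1 (o = (-1)² = 1)
1/(o + 643) = 1/(1 + 643) = 1/644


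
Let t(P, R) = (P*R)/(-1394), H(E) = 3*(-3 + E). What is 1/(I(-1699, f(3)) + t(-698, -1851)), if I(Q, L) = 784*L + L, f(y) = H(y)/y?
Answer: -697/645999 ≈ -0.0010789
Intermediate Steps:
H(E) = -9 + 3*E
f(y) = (-9 + 3*y)/y
I(Q, L) = 785*L
t(P, R) = -P*R/1394 (t(P, R) = (P*R)*(-1/1394) = -P*R/1394)
1/(I(-1699, f(3)) + t(-698, -1851)) = 1/(785*(3 - 9/3) - 1/1394*(-698)*(-1851)) = 1/(785*(3 - 9*⅓) - 645999/697) = 1/(785*(3 - 3) - 645999/697) = 1/(785*0 - 645999/697) = 1/(0 - 645999/697) = 1/(-645999/697) = -697/645999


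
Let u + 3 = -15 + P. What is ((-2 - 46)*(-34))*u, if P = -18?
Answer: -58752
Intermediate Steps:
u = -36 (u = -3 + (-15 - 18) = -3 - 33 = -36)
((-2 - 46)*(-34))*u = ((-2 - 46)*(-34))*(-36) = -48*(-34)*(-36) = 1632*(-36) = -58752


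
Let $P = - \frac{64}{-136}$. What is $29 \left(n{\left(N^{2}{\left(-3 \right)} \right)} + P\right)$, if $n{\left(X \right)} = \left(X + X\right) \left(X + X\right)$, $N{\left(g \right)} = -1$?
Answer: $\frac{2204}{17} \approx 129.65$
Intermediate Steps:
$P = \frac{8}{17}$ ($P = \left(-64\right) \left(- \frac{1}{136}\right) = \frac{8}{17} \approx 0.47059$)
$n{\left(X \right)} = 4 X^{2}$ ($n{\left(X \right)} = 2 X 2 X = 4 X^{2}$)
$29 \left(n{\left(N^{2}{\left(-3 \right)} \right)} + P\right) = 29 \left(4 \left(\left(-1\right)^{2}\right)^{2} + \frac{8}{17}\right) = 29 \left(4 \cdot 1^{2} + \frac{8}{17}\right) = 29 \left(4 \cdot 1 + \frac{8}{17}\right) = 29 \left(4 + \frac{8}{17}\right) = 29 \cdot \frac{76}{17} = \frac{2204}{17}$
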